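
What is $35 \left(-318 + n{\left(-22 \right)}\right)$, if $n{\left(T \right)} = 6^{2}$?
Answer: $-9870$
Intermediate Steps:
$n{\left(T \right)} = 36$
$35 \left(-318 + n{\left(-22 \right)}\right) = 35 \left(-318 + 36\right) = 35 \left(-282\right) = -9870$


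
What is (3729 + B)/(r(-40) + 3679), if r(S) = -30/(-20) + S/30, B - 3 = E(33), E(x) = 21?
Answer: 22518/22075 ≈ 1.0201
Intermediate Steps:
B = 24 (B = 3 + 21 = 24)
r(S) = 3/2 + S/30 (r(S) = -30*(-1/20) + S*(1/30) = 3/2 + S/30)
(3729 + B)/(r(-40) + 3679) = (3729 + 24)/((3/2 + (1/30)*(-40)) + 3679) = 3753/((3/2 - 4/3) + 3679) = 3753/(1/6 + 3679) = 3753/(22075/6) = 3753*(6/22075) = 22518/22075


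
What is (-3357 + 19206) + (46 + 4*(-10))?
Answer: 15855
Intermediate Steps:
(-3357 + 19206) + (46 + 4*(-10)) = 15849 + (46 - 40) = 15849 + 6 = 15855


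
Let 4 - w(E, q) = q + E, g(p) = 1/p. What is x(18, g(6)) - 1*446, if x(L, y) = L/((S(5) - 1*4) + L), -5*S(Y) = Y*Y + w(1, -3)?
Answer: -5768/13 ≈ -443.69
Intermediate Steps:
w(E, q) = 4 - E - q (w(E, q) = 4 - (q + E) = 4 - (E + q) = 4 + (-E - q) = 4 - E - q)
S(Y) = -6/5 - Y²/5 (S(Y) = -(Y*Y + (4 - 1*1 - 1*(-3)))/5 = -(Y² + (4 - 1 + 3))/5 = -(Y² + 6)/5 = -(6 + Y²)/5 = -6/5 - Y²/5)
x(L, y) = L/(-51/5 + L) (x(L, y) = L/(((-6/5 - ⅕*5²) - 1*4) + L) = L/(((-6/5 - ⅕*25) - 4) + L) = L/(((-6/5 - 5) - 4) + L) = L/((-31/5 - 4) + L) = L/(-51/5 + L))
x(18, g(6)) - 1*446 = 5*18/(-51 + 5*18) - 1*446 = 5*18/(-51 + 90) - 446 = 5*18/39 - 446 = 5*18*(1/39) - 446 = 30/13 - 446 = -5768/13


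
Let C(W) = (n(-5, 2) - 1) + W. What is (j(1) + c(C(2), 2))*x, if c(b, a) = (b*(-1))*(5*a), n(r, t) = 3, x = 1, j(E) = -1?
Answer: -41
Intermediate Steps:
C(W) = 2 + W (C(W) = (3 - 1) + W = 2 + W)
c(b, a) = -5*a*b (c(b, a) = (-b)*(5*a) = -5*a*b)
(j(1) + c(C(2), 2))*x = (-1 - 5*2*(2 + 2))*1 = (-1 - 5*2*4)*1 = (-1 - 40)*1 = -41*1 = -41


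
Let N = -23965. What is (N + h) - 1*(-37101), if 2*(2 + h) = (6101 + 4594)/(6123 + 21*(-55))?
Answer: 1891451/144 ≈ 13135.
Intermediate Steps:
h = -133/144 (h = -2 + ((6101 + 4594)/(6123 + 21*(-55)))/2 = -2 + (10695/(6123 - 1155))/2 = -2 + (10695/4968)/2 = -2 + (10695*(1/4968))/2 = -2 + (1/2)*(155/72) = -2 + 155/144 = -133/144 ≈ -0.92361)
(N + h) - 1*(-37101) = (-23965 - 133/144) - 1*(-37101) = -3451093/144 + 37101 = 1891451/144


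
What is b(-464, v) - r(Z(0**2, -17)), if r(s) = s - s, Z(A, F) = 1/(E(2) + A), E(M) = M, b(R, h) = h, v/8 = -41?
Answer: -328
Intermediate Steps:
v = -328 (v = 8*(-41) = -328)
Z(A, F) = 1/(2 + A)
r(s) = 0
b(-464, v) - r(Z(0**2, -17)) = -328 - 1*0 = -328 + 0 = -328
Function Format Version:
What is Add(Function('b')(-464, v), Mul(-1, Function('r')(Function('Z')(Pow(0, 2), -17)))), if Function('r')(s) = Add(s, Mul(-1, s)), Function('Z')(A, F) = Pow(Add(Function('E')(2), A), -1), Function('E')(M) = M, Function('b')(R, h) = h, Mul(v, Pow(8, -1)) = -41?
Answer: -328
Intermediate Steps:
v = -328 (v = Mul(8, -41) = -328)
Function('Z')(A, F) = Pow(Add(2, A), -1)
Function('r')(s) = 0
Add(Function('b')(-464, v), Mul(-1, Function('r')(Function('Z')(Pow(0, 2), -17)))) = Add(-328, Mul(-1, 0)) = Add(-328, 0) = -328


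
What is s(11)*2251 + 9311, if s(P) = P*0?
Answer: 9311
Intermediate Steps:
s(P) = 0
s(11)*2251 + 9311 = 0*2251 + 9311 = 0 + 9311 = 9311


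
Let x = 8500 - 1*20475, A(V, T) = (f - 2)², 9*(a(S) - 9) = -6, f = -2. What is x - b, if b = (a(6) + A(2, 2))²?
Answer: -113104/9 ≈ -12567.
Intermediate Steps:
a(S) = 25/3 (a(S) = 9 + (⅑)*(-6) = 9 - ⅔ = 25/3)
A(V, T) = 16 (A(V, T) = (-2 - 2)² = (-4)² = 16)
b = 5329/9 (b = (25/3 + 16)² = (73/3)² = 5329/9 ≈ 592.11)
x = -11975 (x = 8500 - 20475 = -11975)
x - b = -11975 - 1*5329/9 = -11975 - 5329/9 = -113104/9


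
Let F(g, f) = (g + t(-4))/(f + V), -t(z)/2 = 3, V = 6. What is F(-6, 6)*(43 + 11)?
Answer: -54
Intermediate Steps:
t(z) = -6 (t(z) = -2*3 = -6)
F(g, f) = (-6 + g)/(6 + f) (F(g, f) = (g - 6)/(f + 6) = (-6 + g)/(6 + f))
F(-6, 6)*(43 + 11) = ((-6 - 6)/(6 + 6))*(43 + 11) = (-12/12)*54 = ((1/12)*(-12))*54 = -1*54 = -54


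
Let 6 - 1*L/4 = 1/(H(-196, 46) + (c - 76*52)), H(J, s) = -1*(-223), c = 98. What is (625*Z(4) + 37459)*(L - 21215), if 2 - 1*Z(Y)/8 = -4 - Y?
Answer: -6729490512303/3631 ≈ -1.8533e+9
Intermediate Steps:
Z(Y) = 48 + 8*Y (Z(Y) = 16 - 8*(-4 - Y) = 16 + (32 + 8*Y) = 48 + 8*Y)
H(J, s) = 223
L = 87148/3631 (L = 24 - 4/(223 + (98 - 76*52)) = 24 - 4/(223 + (98 - 3952)) = 24 - 4/(223 - 3854) = 24 - 4/(-3631) = 24 - 4*(-1/3631) = 24 + 4/3631 = 87148/3631 ≈ 24.001)
(625*Z(4) + 37459)*(L - 21215) = (625*(48 + 8*4) + 37459)*(87148/3631 - 21215) = (625*(48 + 32) + 37459)*(-76944517/3631) = (625*80 + 37459)*(-76944517/3631) = (50000 + 37459)*(-76944517/3631) = 87459*(-76944517/3631) = -6729490512303/3631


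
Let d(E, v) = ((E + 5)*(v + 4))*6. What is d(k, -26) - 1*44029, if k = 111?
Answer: -59341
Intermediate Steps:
d(E, v) = 6*(4 + v)*(5 + E) (d(E, v) = ((5 + E)*(4 + v))*6 = ((4 + v)*(5 + E))*6 = 6*(4 + v)*(5 + E))
d(k, -26) - 1*44029 = (120 + 24*111 + 30*(-26) + 6*111*(-26)) - 1*44029 = (120 + 2664 - 780 - 17316) - 44029 = -15312 - 44029 = -59341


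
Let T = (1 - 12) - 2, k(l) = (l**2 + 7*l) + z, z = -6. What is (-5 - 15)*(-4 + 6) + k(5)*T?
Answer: -742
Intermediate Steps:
k(l) = -6 + l**2 + 7*l (k(l) = (l**2 + 7*l) - 6 = -6 + l**2 + 7*l)
T = -13 (T = -11 - 2 = -13)
(-5 - 15)*(-4 + 6) + k(5)*T = (-5 - 15)*(-4 + 6) + (-6 + 5**2 + 7*5)*(-13) = -20*2 + (-6 + 25 + 35)*(-13) = -40 + 54*(-13) = -40 - 702 = -742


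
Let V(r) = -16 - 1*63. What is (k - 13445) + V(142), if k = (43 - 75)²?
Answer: -12500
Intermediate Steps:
V(r) = -79 (V(r) = -16 - 63 = -79)
k = 1024 (k = (-32)² = 1024)
(k - 13445) + V(142) = (1024 - 13445) - 79 = -12421 - 79 = -12500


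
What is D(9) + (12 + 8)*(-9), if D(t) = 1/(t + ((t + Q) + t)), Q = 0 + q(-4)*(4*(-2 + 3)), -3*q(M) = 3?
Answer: -4139/23 ≈ -179.96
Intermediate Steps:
q(M) = -1 (q(M) = -⅓*3 = -1)
Q = -4 (Q = 0 - 4*(-2 + 3) = 0 - 4 = -4)
D(t) = 1/(-4 + 3*t) (D(t) = 1/(t + ((t - 4) + t)) = 1/(t + ((-4 + t) + t)) = 1/(t + (-4 + 2*t)) = 1/(-4 + 3*t))
D(9) + (12 + 8)*(-9) = 1/(-4 + 3*9) + (12 + 8)*(-9) = 1/(-4 + 27) + 20*(-9) = 1/23 - 180 = -4139/23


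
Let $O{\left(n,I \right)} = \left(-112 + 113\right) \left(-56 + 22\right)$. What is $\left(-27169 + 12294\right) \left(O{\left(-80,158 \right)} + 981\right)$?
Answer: $-14086625$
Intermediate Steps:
$O{\left(n,I \right)} = -34$ ($O{\left(n,I \right)} = 1 \left(-34\right) = -34$)
$\left(-27169 + 12294\right) \left(O{\left(-80,158 \right)} + 981\right) = \left(-27169 + 12294\right) \left(-34 + 981\right) = \left(-14875\right) 947 = -14086625$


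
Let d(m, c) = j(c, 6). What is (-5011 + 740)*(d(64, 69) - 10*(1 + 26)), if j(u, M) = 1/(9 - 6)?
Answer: 3455239/3 ≈ 1.1517e+6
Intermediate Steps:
j(u, M) = 1/3
d(m, c) = 1/3
(-5011 + 740)*(d(64, 69) - 10*(1 + 26)) = (-5011 + 740)*(1/3 - 10*(1 + 26)) = -4271*(1/3 - 10*27) = -4271*(1/3 - 270) = -4271*(-809/3) = 3455239/3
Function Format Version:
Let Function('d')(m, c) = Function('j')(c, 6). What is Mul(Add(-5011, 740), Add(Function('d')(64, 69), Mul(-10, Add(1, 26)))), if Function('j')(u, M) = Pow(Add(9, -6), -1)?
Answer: Rational(3455239, 3) ≈ 1.1517e+6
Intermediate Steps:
Function('j')(u, M) = Rational(1, 3) (Function('j')(u, M) = Pow(3, -1) = Rational(1, 3))
Function('d')(m, c) = Rational(1, 3)
Mul(Add(-5011, 740), Add(Function('d')(64, 69), Mul(-10, Add(1, 26)))) = Mul(Add(-5011, 740), Add(Rational(1, 3), Mul(-10, Add(1, 26)))) = Mul(-4271, Add(Rational(1, 3), Mul(-10, 27))) = Mul(-4271, Add(Rational(1, 3), -270)) = Mul(-4271, Rational(-809, 3)) = Rational(3455239, 3)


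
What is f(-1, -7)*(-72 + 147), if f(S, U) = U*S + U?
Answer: 0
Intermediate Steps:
f(S, U) = U + S*U (f(S, U) = S*U + U = U + S*U)
f(-1, -7)*(-72 + 147) = (-7*(1 - 1))*(-72 + 147) = -7*0*75 = 0*75 = 0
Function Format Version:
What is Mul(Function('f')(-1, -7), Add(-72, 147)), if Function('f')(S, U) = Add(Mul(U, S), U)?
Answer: 0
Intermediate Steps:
Function('f')(S, U) = Add(U, Mul(S, U)) (Function('f')(S, U) = Add(Mul(S, U), U) = Add(U, Mul(S, U)))
Mul(Function('f')(-1, -7), Add(-72, 147)) = Mul(Mul(-7, Add(1, -1)), Add(-72, 147)) = Mul(Mul(-7, 0), 75) = Mul(0, 75) = 0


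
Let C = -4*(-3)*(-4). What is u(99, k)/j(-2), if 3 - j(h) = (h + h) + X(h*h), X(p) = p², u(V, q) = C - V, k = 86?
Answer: 49/3 ≈ 16.333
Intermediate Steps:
C = -48 (C = 12*(-4) = -48)
u(V, q) = -48 - V
j(h) = 3 - h⁴ - 2*h (j(h) = 3 - ((h + h) + (h*h)²) = 3 - (2*h + (h²)²) = 3 - (2*h + h⁴) = 3 - (h⁴ + 2*h) = 3 + (-h⁴ - 2*h) = 3 - h⁴ - 2*h)
u(99, k)/j(-2) = (-48 - 1*99)/(3 - 1*(-2)⁴ - 2*(-2)) = (-48 - 99)/(3 - 1*16 + 4) = -147/(3 - 16 + 4) = -147/(-9) = -147*(-⅑) = 49/3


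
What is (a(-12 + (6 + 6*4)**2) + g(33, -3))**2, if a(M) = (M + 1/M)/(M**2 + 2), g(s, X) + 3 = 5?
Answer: 1963491027916630081/490320439571407104 ≈ 4.0045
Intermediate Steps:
g(s, X) = 2 (g(s, X) = -3 + 5 = 2)
a(M) = (M + 1/M)/(2 + M**2)
(a(-12 + (6 + 6*4)**2) + g(33, -3))**2 = ((1 + (-12 + (6 + 6*4)**2)**2)/((-12 + (6 + 6*4)**2)*(2 + (-12 + (6 + 6*4)**2)**2)) + 2)**2 = ((1 + (-12 + (6 + 24)**2)**2)/((-12 + (6 + 24)**2)*(2 + (-12 + (6 + 24)**2)**2)) + 2)**2 = ((1 + (-12 + 30**2)**2)/((-12 + 30**2)*(2 + (-12 + 30**2)**2)) + 2)**2 = ((1 + (-12 + 900)**2)/((-12 + 900)*(2 + (-12 + 900)**2)) + 2)**2 = ((1 + 888**2)/(888*(2 + 888**2)) + 2)**2 = ((1 + 788544)/(888*(2 + 788544)) + 2)**2 = ((1/888)*788545/788546 + 2)**2 = ((1/888)*(1/788546)*788545 + 2)**2 = (788545/700228848 + 2)**2 = (1401246241/700228848)**2 = 1963491027916630081/490320439571407104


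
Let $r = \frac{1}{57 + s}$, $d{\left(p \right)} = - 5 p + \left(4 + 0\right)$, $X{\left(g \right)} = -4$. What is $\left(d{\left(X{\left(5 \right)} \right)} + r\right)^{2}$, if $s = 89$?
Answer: $\frac{12285025}{21316} \approx 576.33$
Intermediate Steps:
$d{\left(p \right)} = 4 - 5 p$ ($d{\left(p \right)} = - 5 p + 4 = 4 - 5 p$)
$r = \frac{1}{146}$ ($r = \frac{1}{57 + 89} = \frac{1}{146} \approx 0.0068493$)
$\left(d{\left(X{\left(5 \right)} \right)} + r\right)^{2} = \left(\left(4 - -20\right) + \frac{1}{146}\right)^{2} = \left(\left(4 + 20\right) + \frac{1}{146}\right)^{2} = \left(24 + \frac{1}{146}\right)^{2} = \left(\frac{3505}{146}\right)^{2} = \frac{12285025}{21316}$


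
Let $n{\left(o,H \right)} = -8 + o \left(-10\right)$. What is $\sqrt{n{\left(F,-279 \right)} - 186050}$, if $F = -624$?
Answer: $i \sqrt{179818} \approx 424.05 i$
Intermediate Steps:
$n{\left(o,H \right)} = -8 - 10 o$
$\sqrt{n{\left(F,-279 \right)} - 186050} = \sqrt{\left(-8 - -6240\right) - 186050} = \sqrt{\left(-8 + 6240\right) - 186050} = \sqrt{6232 - 186050} = \sqrt{-179818} = i \sqrt{179818}$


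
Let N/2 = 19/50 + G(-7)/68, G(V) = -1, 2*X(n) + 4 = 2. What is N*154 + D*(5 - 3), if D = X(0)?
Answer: 46967/425 ≈ 110.51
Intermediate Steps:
X(n) = -1 (X(n) = -2 + (1/2)*2 = -2 + 1 = -1)
D = -1
N = 621/850 (N = 2*(19/50 - 1/68) = 2*(621/1700) = 621/850 ≈ 0.73059)
N*154 + D*(5 - 3) = (621/850)*154 - (5 - 3) = 47817/425 - 1*2 = 47817/425 - 2 = 46967/425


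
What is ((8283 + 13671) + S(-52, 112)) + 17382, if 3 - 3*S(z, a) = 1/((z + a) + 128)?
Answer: 22186067/564 ≈ 39337.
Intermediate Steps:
S(z, a) = 1 - 1/(3*(128 + a + z)) (S(z, a) = 1 - 1/(3*((z + a) + 128)) = 1 - 1/(3*((a + z) + 128)) = 1 - 1/(3*(128 + a + z)))
((8283 + 13671) + S(-52, 112)) + 17382 = ((8283 + 13671) + (383/3 + 112 - 52)/(128 + 112 - 52)) + 17382 = (21954 + (563/3)/188) + 17382 = (21954 + (1/188)*(563/3)) + 17382 = (21954 + 563/564) + 17382 = 12382619/564 + 17382 = 22186067/564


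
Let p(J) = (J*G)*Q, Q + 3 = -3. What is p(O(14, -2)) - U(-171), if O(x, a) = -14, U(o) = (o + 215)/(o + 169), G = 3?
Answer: 274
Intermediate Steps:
Q = -6 (Q = -3 - 3 = -6)
U(o) = (215 + o)/(169 + o)
p(J) = -18*J (p(J) = (J*3)*(-6) = (3*J)*(-6) = -18*J)
p(O(14, -2)) - U(-171) = -18*(-14) - (215 - 171)/(169 - 171) = 252 - 44/(-2) = 252 - (-1)*44/2 = 252 - 1*(-22) = 252 + 22 = 274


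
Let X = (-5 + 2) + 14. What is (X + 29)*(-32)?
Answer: -1280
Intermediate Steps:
X = 11 (X = -3 + 14 = 11)
(X + 29)*(-32) = (11 + 29)*(-32) = 40*(-32) = -1280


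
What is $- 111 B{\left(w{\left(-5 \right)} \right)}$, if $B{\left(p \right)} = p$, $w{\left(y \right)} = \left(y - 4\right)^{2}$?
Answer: $-8991$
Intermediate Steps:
$w{\left(y \right)} = \left(-4 + y\right)^{2}$
$- 111 B{\left(w{\left(-5 \right)} \right)} = - 111 \left(-4 - 5\right)^{2} = - 111 \left(-9\right)^{2} = \left(-111\right) 81 = -8991$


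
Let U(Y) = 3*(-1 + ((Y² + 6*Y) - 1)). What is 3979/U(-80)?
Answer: 3979/17754 ≈ 0.22412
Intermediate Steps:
U(Y) = -6 + 3*Y² + 18*Y (U(Y) = 3*(-1 + (-1 + Y² + 6*Y)) = 3*(-2 + Y² + 6*Y) = -6 + 3*Y² + 18*Y)
3979/U(-80) = 3979/(-6 + 3*(-80)² + 18*(-80)) = 3979/(-6 + 3*6400 - 1440) = 3979/(-6 + 19200 - 1440) = 3979/17754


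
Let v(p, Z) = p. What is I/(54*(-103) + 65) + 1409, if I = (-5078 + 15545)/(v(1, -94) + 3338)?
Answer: 2873495120/2039387 ≈ 1409.0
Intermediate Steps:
I = 1163/371 (I = (-5078 + 15545)/(1 + 3338) = 10467/3339 = 10467*(1/3339) = 1163/371 ≈ 3.1348)
I/(54*(-103) + 65) + 1409 = 1163/(371*(54*(-103) + 65)) + 1409 = 1163/(371*(-5562 + 65)) + 1409 = (1163/371)/(-5497) + 1409 = (1163/371)*(-1/5497) + 1409 = -1163/2039387 + 1409 = 2873495120/2039387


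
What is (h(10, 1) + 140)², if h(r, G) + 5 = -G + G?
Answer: 18225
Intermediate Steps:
h(r, G) = -5 (h(r, G) = -5 + (-G + G) = -5 + 0 = -5)
(h(10, 1) + 140)² = (-5 + 140)² = 135² = 18225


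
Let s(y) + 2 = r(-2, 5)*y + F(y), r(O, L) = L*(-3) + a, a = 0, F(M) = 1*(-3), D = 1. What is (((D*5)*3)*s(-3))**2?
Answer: 360000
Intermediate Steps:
F(M) = -3
r(O, L) = -3*L (r(O, L) = L*(-3) + 0 = -3*L + 0 = -3*L)
s(y) = -5 - 15*y (s(y) = -2 + ((-3*5)*y - 3) = -2 + (-15*y - 3) = -2 + (-3 - 15*y) = -5 - 15*y)
(((D*5)*3)*s(-3))**2 = (((1*5)*3)*(-5 - 15*(-3)))**2 = ((5*3)*(-5 + 45))**2 = (15*40)**2 = 600**2 = 360000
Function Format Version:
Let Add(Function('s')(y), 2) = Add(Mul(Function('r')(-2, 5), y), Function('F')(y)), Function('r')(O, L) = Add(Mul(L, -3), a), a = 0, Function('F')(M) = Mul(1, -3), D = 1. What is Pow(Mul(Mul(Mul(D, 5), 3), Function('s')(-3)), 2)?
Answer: 360000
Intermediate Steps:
Function('F')(M) = -3
Function('r')(O, L) = Mul(-3, L) (Function('r')(O, L) = Add(Mul(L, -3), 0) = Add(Mul(-3, L), 0) = Mul(-3, L))
Function('s')(y) = Add(-5, Mul(-15, y)) (Function('s')(y) = Add(-2, Add(Mul(Mul(-3, 5), y), -3)) = Add(-2, Add(Mul(-15, y), -3)) = Add(-2, Add(-3, Mul(-15, y))) = Add(-5, Mul(-15, y)))
Pow(Mul(Mul(Mul(D, 5), 3), Function('s')(-3)), 2) = Pow(Mul(Mul(Mul(1, 5), 3), Add(-5, Mul(-15, -3))), 2) = Pow(Mul(Mul(5, 3), Add(-5, 45)), 2) = Pow(Mul(15, 40), 2) = Pow(600, 2) = 360000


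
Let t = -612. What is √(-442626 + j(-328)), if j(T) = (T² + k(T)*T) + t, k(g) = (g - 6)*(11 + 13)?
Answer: √2293594 ≈ 1514.5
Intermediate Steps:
k(g) = -144 + 24*g (k(g) = (-6 + g)*24 = -144 + 24*g)
j(T) = -612 + T² + T*(-144 + 24*T) (j(T) = (T² + (-144 + 24*T)*T) - 612 = (T² + T*(-144 + 24*T)) - 612 = -612 + T² + T*(-144 + 24*T))
√(-442626 + j(-328)) = √(-442626 + (-612 - 144*(-328) + 25*(-328)²)) = √(-442626 + (-612 + 47232 + 25*107584)) = √(-442626 + (-612 + 47232 + 2689600)) = √(-442626 + 2736220) = √2293594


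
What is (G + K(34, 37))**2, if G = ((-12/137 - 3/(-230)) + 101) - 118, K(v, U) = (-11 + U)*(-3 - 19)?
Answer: 344538154704121/992880100 ≈ 3.4701e+5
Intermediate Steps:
K(v, U) = 242 - 22*U (K(v, U) = (-11 + U)*(-22) = 242 - 22*U)
G = -538019/31510 (G = ((-12*1/137 - 3*(-1/230)) + 101) - 118 = ((-12/137 + 3/230) + 101) - 118 = (-2349/31510 + 101) - 118 = 3180161/31510 - 118 = -538019/31510 ≈ -17.075)
(G + K(34, 37))**2 = (-538019/31510 + (242 - 22*37))**2 = (-538019/31510 + (242 - 814))**2 = (-538019/31510 - 572)**2 = (-18561739/31510)**2 = 344538154704121/992880100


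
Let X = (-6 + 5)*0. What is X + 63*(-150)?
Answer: -9450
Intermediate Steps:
X = 0 (X = -1*0 = 0)
X + 63*(-150) = 0 + 63*(-150) = 0 - 9450 = -9450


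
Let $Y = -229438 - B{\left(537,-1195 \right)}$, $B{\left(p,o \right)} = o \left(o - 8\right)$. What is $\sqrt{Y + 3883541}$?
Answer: $\sqrt{2216518} \approx 1488.8$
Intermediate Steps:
$B{\left(p,o \right)} = o \left(-8 + o\right)$
$Y = -1667023$ ($Y = -229438 - - 1195 \left(-8 - 1195\right) = -229438 - \left(-1195\right) \left(-1203\right) = -229438 - 1437585 = -1667023$)
$\sqrt{Y + 3883541} = \sqrt{-1667023 + 3883541} = \sqrt{2216518}$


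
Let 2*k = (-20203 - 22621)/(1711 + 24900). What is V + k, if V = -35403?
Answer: -942130645/26611 ≈ -35404.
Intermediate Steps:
k = -21412/26611 (k = ((-20203 - 22621)/(1711 + 24900))/2 = (-42824/26611)/2 = (-42824*1/26611)/2 = (½)*(-42824/26611) = -21412/26611 ≈ -0.80463)
V + k = -35403 - 21412/26611 = -942130645/26611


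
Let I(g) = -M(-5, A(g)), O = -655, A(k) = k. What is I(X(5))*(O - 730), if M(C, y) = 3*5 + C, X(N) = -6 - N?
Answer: 13850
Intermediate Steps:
M(C, y) = 15 + C
I(g) = -10 (I(g) = -(15 - 5) = -1*10 = -10)
I(X(5))*(O - 730) = -10*(-655 - 730) = -10*(-1385) = 13850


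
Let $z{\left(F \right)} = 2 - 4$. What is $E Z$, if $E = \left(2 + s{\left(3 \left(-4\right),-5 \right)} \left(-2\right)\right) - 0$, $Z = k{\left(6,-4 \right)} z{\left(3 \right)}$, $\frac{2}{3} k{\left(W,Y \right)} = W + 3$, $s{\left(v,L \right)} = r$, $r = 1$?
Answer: $0$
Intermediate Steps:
$s{\left(v,L \right)} = 1$
$k{\left(W,Y \right)} = \frac{9}{2} + \frac{3 W}{2}$ ($k{\left(W,Y \right)} = \frac{3 \left(W + 3\right)}{2} = \frac{3 \left(3 + W\right)}{2} = \frac{9}{2} + \frac{3 W}{2}$)
$z{\left(F \right)} = -2$
$Z = -27$ ($Z = \left(\frac{9}{2} + \frac{3}{2} \cdot 6\right) \left(-2\right) = \left(\frac{9}{2} + 9\right) \left(-2\right) = \frac{27}{2} \left(-2\right) = -27$)
$E = 0$ ($E = \left(2 + 1 \left(-2\right)\right) - 0 = \left(2 - 2\right) + 0 = 0 + 0 = 0$)
$E Z = 0 \left(-27\right) = 0$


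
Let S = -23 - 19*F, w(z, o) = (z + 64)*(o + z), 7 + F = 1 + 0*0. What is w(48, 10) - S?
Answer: 6405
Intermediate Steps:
F = -6 (F = -7 + (1 + 0*0) = -7 + (1 + 0) = -7 + 1 = -6)
w(z, o) = (64 + z)*(o + z)
S = 91 (S = -23 - 19*(-6) = -23 + 114 = 91)
w(48, 10) - S = (48**2 + 64*10 + 64*48 + 10*48) - 1*91 = (2304 + 640 + 3072 + 480) - 91 = 6496 - 91 = 6405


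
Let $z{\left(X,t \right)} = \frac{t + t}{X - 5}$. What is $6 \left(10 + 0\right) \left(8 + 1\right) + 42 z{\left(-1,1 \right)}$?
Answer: $526$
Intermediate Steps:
$z{\left(X,t \right)} = \frac{2 t}{-5 + X}$
$6 \left(10 + 0\right) \left(8 + 1\right) + 42 z{\left(-1,1 \right)} = 6 \left(10 + 0\right) \left(8 + 1\right) + 42 \cdot 2 \cdot 1 \frac{1}{-5 - 1} = 6 \cdot 10 \cdot 9 + 42 \cdot 2 \cdot 1 \frac{1}{-6} = 6 \cdot 90 + 42 \cdot 2 \cdot 1 \left(- \frac{1}{6}\right) = 540 + 42 \left(- \frac{1}{3}\right) = 540 - 14 = 526$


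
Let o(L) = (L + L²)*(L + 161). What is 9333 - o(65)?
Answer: -960207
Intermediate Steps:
o(L) = (161 + L)*(L + L²) (o(L) = (L + L²)*(161 + L) = (161 + L)*(L + L²))
9333 - o(65) = 9333 - 65*(161 + 65² + 162*65) = 9333 - 65*(161 + 4225 + 10530) = 9333 - 65*14916 = 9333 - 1*969540 = 9333 - 969540 = -960207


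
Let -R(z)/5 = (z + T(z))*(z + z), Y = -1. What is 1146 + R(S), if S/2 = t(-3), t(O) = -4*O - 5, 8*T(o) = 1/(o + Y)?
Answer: -21199/26 ≈ -815.35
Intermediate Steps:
T(o) = 1/(8*(-1 + o)) (T(o) = 1/(8*(o - 1)) = 1/(8*(-1 + o)))
t(O) = -5 - 4*O
S = 14 (S = 2*(-5 - 4*(-3)) = 2*(-5 + 12) = 2*7 = 14)
R(z) = -10*z*(z + 1/(8*(-1 + z))) (R(z) = -5*(z + 1/(8*(-1 + z)))*(z + z) = -5*(z + 1/(8*(-1 + z)))*2*z = -10*z*(z + 1/(8*(-1 + z))))
1146 + R(S) = 1146 - 5*14*(1 + 8*14*(-1 + 14))/(-4 + 4*14) = 1146 - 5*14*(1 + 8*14*13)/(-4 + 56) = 1146 - 5*14*(1 + 1456)/52 = 1146 - 5*14*1/52*1457 = 1146 - 50995/26 = -21199/26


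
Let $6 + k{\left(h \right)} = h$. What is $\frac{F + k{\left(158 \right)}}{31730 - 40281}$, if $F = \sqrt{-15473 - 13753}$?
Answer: $- \frac{152}{8551} - \frac{i \sqrt{29226}}{8551} \approx -0.017776 - 0.019993 i$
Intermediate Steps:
$F = i \sqrt{29226}$ ($F = \sqrt{-29226} = i \sqrt{29226} \approx 170.96 i$)
$k{\left(h \right)} = -6 + h$
$\frac{F + k{\left(158 \right)}}{31730 - 40281} = \frac{i \sqrt{29226} + \left(-6 + 158\right)}{31730 - 40281} = \frac{i \sqrt{29226} + 152}{-8551} = \left(152 + i \sqrt{29226}\right) \left(- \frac{1}{8551}\right) = - \frac{152}{8551} - \frac{i \sqrt{29226}}{8551}$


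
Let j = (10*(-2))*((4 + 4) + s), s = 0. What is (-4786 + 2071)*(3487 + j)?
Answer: -9032805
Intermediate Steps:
j = -160 (j = (10*(-2))*((4 + 4) + 0) = -20*(8 + 0) = -20*8 = -160)
(-4786 + 2071)*(3487 + j) = (-4786 + 2071)*(3487 - 160) = -2715*3327 = -9032805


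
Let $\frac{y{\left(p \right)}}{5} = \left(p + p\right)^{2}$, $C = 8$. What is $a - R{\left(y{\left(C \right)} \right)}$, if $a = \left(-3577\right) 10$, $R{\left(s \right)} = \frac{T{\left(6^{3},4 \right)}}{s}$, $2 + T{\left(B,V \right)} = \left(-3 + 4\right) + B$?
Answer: $- \frac{9157163}{256} \approx -35770.0$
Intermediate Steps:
$T{\left(B,V \right)} = -1 + B$ ($T{\left(B,V \right)} = -2 + \left(\left(-3 + 4\right) + B\right) = -2 + \left(1 + B\right) = -1 + B$)
$y{\left(p \right)} = 20 p^{2}$ ($y{\left(p \right)} = 5 \left(p + p\right)^{2} = 5 \left(2 p\right)^{2} = 5 \cdot 4 p^{2} = 20 p^{2}$)
$R{\left(s \right)} = \frac{215}{s}$ ($R{\left(s \right)} = \frac{-1 + 6^{3}}{s} = \frac{-1 + 216}{s} = \frac{215}{s}$)
$a = -35770$
$a - R{\left(y{\left(C \right)} \right)} = -35770 - \frac{215}{20 \cdot 8^{2}} = -35770 - \frac{215}{20 \cdot 64} = -35770 - \frac{215}{1280} = -35770 - 215 \cdot \frac{1}{1280} = -35770 - \frac{43}{256} = - \frac{9157163}{256}$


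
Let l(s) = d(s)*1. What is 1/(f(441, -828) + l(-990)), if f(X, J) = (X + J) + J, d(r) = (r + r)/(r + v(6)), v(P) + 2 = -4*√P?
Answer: -1657718/2010818295 + 11*√6/2010818295 ≈ -0.00082439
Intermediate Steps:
v(P) = -2 - 4*√P
d(r) = 2*r/(-2 + r - 4*√6) (d(r) = (r + r)/(r + (-2 - 4*√6)) = (2*r)/(-2 + r - 4*√6) = 2*r/(-2 + r - 4*√6))
f(X, J) = X + 2*J (f(X, J) = (J + X) + J = X + 2*J)
l(s) = 2*s/(-2 + s - 4*√6) (l(s) = (2*s/(-2 + s - 4*√6))*1 = 2*s/(-2 + s - 4*√6))
1/(f(441, -828) + l(-990)) = 1/((441 + 2*(-828)) + 2*(-990)/(-2 - 990 - 4*√6)) = 1/((441 - 1656) + 2*(-990)/(-992 - 4*√6)) = 1/(-1215 - 1980/(-992 - 4*√6))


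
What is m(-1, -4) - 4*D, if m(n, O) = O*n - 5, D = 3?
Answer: -13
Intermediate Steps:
m(n, O) = -5 + O*n
m(-1, -4) - 4*D = (-5 - 4*(-1)) - 4*3 = (-5 + 4) - 12 = -1 - 12 = -13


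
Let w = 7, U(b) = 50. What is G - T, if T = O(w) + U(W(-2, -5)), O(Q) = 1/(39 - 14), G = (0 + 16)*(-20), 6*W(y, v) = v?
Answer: -9251/25 ≈ -370.04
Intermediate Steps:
W(y, v) = v/6
G = -320 (G = 16*(-20) = -320)
O(Q) = 1/25
T = 1251/25 (T = 1/25 + 50 = 1251/25 ≈ 50.040)
G - T = -320 - 1*1251/25 = -320 - 1251/25 = -9251/25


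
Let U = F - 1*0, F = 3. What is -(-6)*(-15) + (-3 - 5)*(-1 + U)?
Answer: -106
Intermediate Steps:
U = 3 (U = 3 - 1*0 = 3 + 0 = 3)
-(-6)*(-15) + (-3 - 5)*(-1 + U) = -(-6)*(-15) + (-3 - 5)*(-1 + 3) = -6*15 - 8*2 = -90 - 16 = -106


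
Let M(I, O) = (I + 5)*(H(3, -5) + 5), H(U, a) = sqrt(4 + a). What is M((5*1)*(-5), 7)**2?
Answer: 9600 + 4000*I ≈ 9600.0 + 4000.0*I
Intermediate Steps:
M(I, O) = (5 + I)*(5 + I) (M(I, O) = (I + 5)*(sqrt(4 - 5) + 5) = (5 + I)*(sqrt(-1) + 5) = (5 + I)*(I + 5) = (5 + I)*(5 + I))
M((5*1)*(-5), 7)**2 = (25 + 5*I + ((5*1)*(-5))*(5 + I))**2 = (25 + 5*I + (5*(-5))*(5 + I))**2 = (25 + 5*I - 25*(5 + I))**2 = (25 + 5*I + (-125 - 25*I))**2 = (-100 - 20*I)**2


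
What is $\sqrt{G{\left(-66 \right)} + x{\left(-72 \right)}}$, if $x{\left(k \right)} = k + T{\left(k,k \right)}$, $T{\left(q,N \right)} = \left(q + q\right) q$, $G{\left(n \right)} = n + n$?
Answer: $22 \sqrt{21} \approx 100.82$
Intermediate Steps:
$G{\left(n \right)} = 2 n$
$T{\left(q,N \right)} = 2 q^{2}$ ($T{\left(q,N \right)} = 2 q q = 2 q^{2}$)
$x{\left(k \right)} = k + 2 k^{2}$
$\sqrt{G{\left(-66 \right)} + x{\left(-72 \right)}} = \sqrt{2 \left(-66\right) - 72 \left(1 + 2 \left(-72\right)\right)} = \sqrt{-132 - 72 \left(1 - 144\right)} = \sqrt{-132 - -10296} = \sqrt{-132 + 10296} = \sqrt{10164} = 22 \sqrt{21}$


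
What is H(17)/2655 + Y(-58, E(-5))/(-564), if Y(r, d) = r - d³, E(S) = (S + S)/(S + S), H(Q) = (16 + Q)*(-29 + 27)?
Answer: 4423/55460 ≈ 0.079751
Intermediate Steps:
H(Q) = -32 - 2*Q (H(Q) = (16 + Q)*(-2) = -32 - 2*Q)
E(S) = 1 (E(S) = (2*S)/((2*S)) = (2*S)*(1/(2*S)) = 1)
H(17)/2655 + Y(-58, E(-5))/(-564) = (-32 - 2*17)/2655 + (-58 - 1*1³)/(-564) = (-32 - 34)*(1/2655) + (-58 - 1*1)*(-1/564) = -66*1/2655 + (-58 - 1)*(-1/564) = -22/885 - 59*(-1/564) = -22/885 + 59/564 = 4423/55460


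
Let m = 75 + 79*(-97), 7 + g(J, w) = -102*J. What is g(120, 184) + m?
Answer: -19835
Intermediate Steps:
g(J, w) = -7 - 102*J
m = -7588 (m = 75 - 7663 = -7588)
g(120, 184) + m = (-7 - 102*120) - 7588 = (-7 - 12240) - 7588 = -12247 - 7588 = -19835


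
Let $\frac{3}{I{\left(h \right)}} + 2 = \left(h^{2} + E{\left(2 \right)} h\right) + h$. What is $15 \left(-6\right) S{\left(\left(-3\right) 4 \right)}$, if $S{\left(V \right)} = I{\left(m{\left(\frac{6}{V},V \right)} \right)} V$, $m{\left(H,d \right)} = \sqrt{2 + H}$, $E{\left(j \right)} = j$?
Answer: $\frac{6480}{53} + \frac{19440 \sqrt{6}}{53} \approx 1020.7$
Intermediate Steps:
$I{\left(h \right)} = \frac{3}{-2 + h^{2} + 3 h}$ ($I{\left(h \right)} = \frac{3}{-2 + \left(\left(h^{2} + 2 h\right) + h\right)} = \frac{3}{-2 + \left(h^{2} + 3 h\right)} = \frac{3}{-2 + h^{2} + 3 h}$)
$S{\left(V \right)} = \frac{3 V}{3 \sqrt{2 + \frac{6}{V}} + \frac{6}{V}}$ ($S{\left(V \right)} = \frac{3}{-2 + \left(\sqrt{2 + \frac{6}{V}}\right)^{2} + 3 \sqrt{2 + \frac{6}{V}}} V = \frac{3}{-2 + \left(2 + \frac{6}{V}\right) + 3 \sqrt{2 + \frac{6}{V}}} V = \frac{3}{3 \sqrt{2 + \frac{6}{V}} + \frac{6}{V}} V = \frac{3 V}{3 \sqrt{2 + \frac{6}{V}} + \frac{6}{V}}$)
$15 \left(-6\right) S{\left(\left(-3\right) 4 \right)} = 15 \left(-6\right) \frac{\left(\left(-3\right) 4\right)^{2}}{2 + \left(-3\right) 4 \sqrt{2} \sqrt{\frac{3 - 12}{\left(-3\right) 4}}} = - 90 \frac{\left(-12\right)^{2}}{2 - 12 \sqrt{2} \sqrt{\frac{3 - 12}{-12}}} = - 90 \frac{144}{2 - 12 \sqrt{2} \sqrt{\left(- \frac{1}{12}\right) \left(-9\right)}} = - 90 \frac{144}{2 - 12 \sqrt{2} \sqrt{\frac{3}{4}}} = - 90 \frac{144}{2 - 12 \sqrt{2} \frac{\sqrt{3}}{2}} = - 90 \frac{144}{2 - 6 \sqrt{6}} = - \frac{12960}{2 - 6 \sqrt{6}}$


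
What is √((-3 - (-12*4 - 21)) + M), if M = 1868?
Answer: √1934 ≈ 43.977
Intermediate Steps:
√((-3 - (-12*4 - 21)) + M) = √((-3 - (-12*4 - 21)) + 1868) = √((-3 - (-48 - 21)) + 1868) = √((-3 - 1*(-69)) + 1868) = √((-3 + 69) + 1868) = √(66 + 1868) = √1934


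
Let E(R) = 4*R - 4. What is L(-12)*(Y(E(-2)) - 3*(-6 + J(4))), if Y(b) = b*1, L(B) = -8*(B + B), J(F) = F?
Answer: -1152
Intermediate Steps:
L(B) = -16*B
E(R) = -4 + 4*R
Y(b) = b
L(-12)*(Y(E(-2)) - 3*(-6 + J(4))) = (-16*(-12))*((-4 + 4*(-2)) - 3*(-6 + 4)) = 192*((-4 - 8) - 3*(-2)) = 192*(-12 + 6) = 192*(-6) = -1152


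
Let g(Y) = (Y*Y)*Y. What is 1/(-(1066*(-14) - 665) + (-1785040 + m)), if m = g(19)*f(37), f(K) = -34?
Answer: -1/2002657 ≈ -4.9934e-7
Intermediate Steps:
g(Y) = Y**3 (g(Y) = Y**2*Y = Y**3)
m = -233206 (m = 19**3*(-34) = 6859*(-34) = -233206)
1/(-(1066*(-14) - 665) + (-1785040 + m)) = 1/(-(1066*(-14) - 665) + (-1785040 - 233206)) = 1/(-(-14924 - 665) - 2018246) = 1/(-1*(-15589) - 2018246) = 1/(15589 - 2018246) = 1/(-2002657) = -1/2002657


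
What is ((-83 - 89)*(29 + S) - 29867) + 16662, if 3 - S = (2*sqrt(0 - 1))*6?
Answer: -18709 + 2064*I ≈ -18709.0 + 2064.0*I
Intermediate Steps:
S = 3 - 12*I (S = 3 - 2*sqrt(0 - 1)*6 = 3 - 2*sqrt(-1)*6 = 3 - 2*I*6 = 3 - 12*I ≈ 3.0 - 12.0*I)
((-83 - 89)*(29 + S) - 29867) + 16662 = ((-83 - 89)*(29 + (3 - 12*I)) - 29867) + 16662 = (-172*(32 - 12*I) - 29867) + 16662 = ((-5504 + 2064*I) - 29867) + 16662 = (-35371 + 2064*I) + 16662 = -18709 + 2064*I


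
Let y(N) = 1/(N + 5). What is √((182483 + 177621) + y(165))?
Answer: √10407005770/170 ≈ 600.09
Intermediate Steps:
y(N) = 1/(5 + N)
√((182483 + 177621) + y(165)) = √((182483 + 177621) + 1/(5 + 165)) = √(360104 + 1/170) = √(61217681/170) = √10407005770/170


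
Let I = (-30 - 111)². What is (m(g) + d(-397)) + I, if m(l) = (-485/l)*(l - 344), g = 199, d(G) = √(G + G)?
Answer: 4026644/199 + I*√794 ≈ 20234.0 + 28.178*I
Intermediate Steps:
d(G) = √2*√G (d(G) = √(2*G) = √2*√G)
I = 19881 (I = (-141)² = 19881)
m(l) = -485*(-344 + l)/l (m(l) = (-485/l)*(-344 + l) = -485*(-344 + l)/l)
(m(g) + d(-397)) + I = ((-485 + 166840/199) + √2*√(-397)) + 19881 = ((-485 + 166840*(1/199)) + √2*(I*√397)) + 19881 = ((-485 + 166840/199) + I*√794) + 19881 = (70325/199 + I*√794) + 19881 = 4026644/199 + I*√794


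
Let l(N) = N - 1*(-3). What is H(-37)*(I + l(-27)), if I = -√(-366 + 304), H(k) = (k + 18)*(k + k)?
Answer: -33744 - 1406*I*√62 ≈ -33744.0 - 11071.0*I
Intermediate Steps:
H(k) = 2*k*(18 + k) (H(k) = (18 + k)*(2*k) = 2*k*(18 + k))
l(N) = 3 + N (l(N) = N + 3 = 3 + N)
I = -I*√62 (I = -√(-62) = -I*√62 ≈ -7.874*I)
H(-37)*(I + l(-27)) = (2*(-37)*(18 - 37))*(-I*√62 + (3 - 27)) = (2*(-37)*(-19))*(-I*√62 - 24) = 1406*(-24 - I*√62) = -33744 - 1406*I*√62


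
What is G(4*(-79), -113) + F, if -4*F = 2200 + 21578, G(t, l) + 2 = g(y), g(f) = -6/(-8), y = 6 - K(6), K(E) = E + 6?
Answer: -23783/4 ≈ -5945.8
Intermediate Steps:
K(E) = 6 + E
y = -6 (y = 6 - (6 + 6) = 6 - 1*12 = 6 - 12 = -6)
g(f) = 3/4 (g(f) = -6*(-1/8) = 3/4)
G(t, l) = -5/4 (G(t, l) = -2 + 3/4 = -5/4)
F = -11889/2 (F = -(2200 + 21578)/4 = -1/4*23778 = -11889/2 ≈ -5944.5)
G(4*(-79), -113) + F = -5/4 - 11889/2 = -23783/4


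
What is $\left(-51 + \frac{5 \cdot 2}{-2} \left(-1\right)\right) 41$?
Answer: $-1886$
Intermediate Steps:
$\left(-51 + \frac{5 \cdot 2}{-2} \left(-1\right)\right) 41 = \left(-51 + 10 \left(- \frac{1}{2}\right) \left(-1\right)\right) 41 = \left(-51 - -5\right) 41 = \left(-51 + 5\right) 41 = \left(-46\right) 41 = -1886$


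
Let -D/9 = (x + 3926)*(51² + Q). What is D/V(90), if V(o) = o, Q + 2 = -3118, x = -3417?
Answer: 264171/10 ≈ 26417.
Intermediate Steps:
Q = -3120 (Q = -2 - 3118 = -3120)
D = 2377539 (D = -9*(-3417 + 3926)*(51² - 3120) = -4581*(2601 - 3120) = -4581*(-519) = -9*(-264171) = 2377539)
D/V(90) = 2377539/90 = 2377539*(1/90) = 264171/10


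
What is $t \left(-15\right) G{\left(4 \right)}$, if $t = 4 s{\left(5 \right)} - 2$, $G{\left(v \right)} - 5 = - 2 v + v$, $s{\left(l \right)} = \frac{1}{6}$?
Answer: $20$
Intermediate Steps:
$s{\left(l \right)} = \frac{1}{6}$
$G{\left(v \right)} = 5 - v$ ($G{\left(v \right)} = 5 + \left(- 2 v + v\right) = 5 - v$)
$t = - \frac{4}{3}$ ($t = 4 \cdot \frac{1}{6} - 2 = \frac{2}{3} - 2 = - \frac{4}{3} \approx -1.3333$)
$t \left(-15\right) G{\left(4 \right)} = \left(- \frac{4}{3}\right) \left(-15\right) \left(5 - 4\right) = 20 \left(5 - 4\right) = 20 \cdot 1 = 20$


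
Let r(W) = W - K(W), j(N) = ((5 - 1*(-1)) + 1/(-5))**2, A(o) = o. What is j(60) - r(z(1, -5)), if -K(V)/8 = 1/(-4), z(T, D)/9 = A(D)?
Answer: 2016/25 ≈ 80.640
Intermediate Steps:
z(T, D) = 9*D
K(V) = 2 (K(V) = -8/(-4) = -8*(-1/4) = 2)
j(N) = 841/25 (j(N) = ((5 + 1) - 1/5)**2 = (6 - 1/5)**2 = (29/5)**2 = 841/25)
r(W) = -2 + W (r(W) = W - 1*2 = W - 2 = -2 + W)
j(60) - r(z(1, -5)) = 841/25 - (-2 + 9*(-5)) = 841/25 - (-2 - 45) = 841/25 - 1*(-47) = 841/25 + 47 = 2016/25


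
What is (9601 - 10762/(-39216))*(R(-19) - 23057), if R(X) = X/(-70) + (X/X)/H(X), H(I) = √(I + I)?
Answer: -303849067854119/1372560 - 188261789*I*√38/745104 ≈ -2.2137e+8 - 1557.5*I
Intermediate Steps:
H(I) = √2*√I (H(I) = √(2*I) = √2*√I)
R(X) = -X/70 + √2/(2*√X) (R(X) = X/(-70) + (X/X)/((√2*√X)) = X*(-1/70) + 1*(√2/(2*√X)) = -X/70 + √2/(2*√X))
(9601 - 10762/(-39216))*(R(-19) - 23057) = (9601 - 10762/(-39216))*((-1/70*(-19) + √2/(2*√(-19))) - 23057) = (9601 - 10762*(-1/39216))*((19/70 + √2*(-I*√19/19)/2) - 23057) = (9601 + 5381/19608)*((19/70 - I*√38/38) - 23057) = 188261789*(-1613971/70 - I*√38/38)/19608 = -303849067854119/1372560 - 188261789*I*√38/745104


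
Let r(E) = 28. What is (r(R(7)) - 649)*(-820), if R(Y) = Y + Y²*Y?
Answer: 509220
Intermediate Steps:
R(Y) = Y + Y³
(r(R(7)) - 649)*(-820) = (28 - 649)*(-820) = -621*(-820) = 509220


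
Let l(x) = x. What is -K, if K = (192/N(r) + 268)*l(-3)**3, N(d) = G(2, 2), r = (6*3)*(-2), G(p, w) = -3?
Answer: 5508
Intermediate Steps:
r = -36 (r = 18*(-2) = -36)
N(d) = -3
K = -5508 (K = (192/(-3) + 268)*(-3)**3 = (192*(-1/3) + 268)*(-27) = (-64 + 268)*(-27) = 204*(-27) = -5508)
-K = -1*(-5508) = 5508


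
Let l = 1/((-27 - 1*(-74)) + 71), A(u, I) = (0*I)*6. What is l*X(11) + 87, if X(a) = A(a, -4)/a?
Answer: 87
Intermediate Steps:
A(u, I) = 0 (A(u, I) = 0*6 = 0)
l = 1/118 (l = 1/((-27 + 74) + 71) = 1/(47 + 71) = 1/118 ≈ 0.0084746)
X(a) = 0 (X(a) = 0/a = 0)
l*X(11) + 87 = (1/118)*0 + 87 = 0 + 87 = 87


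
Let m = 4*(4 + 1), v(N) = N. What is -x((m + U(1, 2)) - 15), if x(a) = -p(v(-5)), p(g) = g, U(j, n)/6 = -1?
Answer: -5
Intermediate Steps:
m = 20 (m = 4*5 = 20)
U(j, n) = -6 (U(j, n) = 6*(-1) = -6)
x(a) = 5 (x(a) = -1*(-5) = 5)
-x((m + U(1, 2)) - 15) = -1*5 = -5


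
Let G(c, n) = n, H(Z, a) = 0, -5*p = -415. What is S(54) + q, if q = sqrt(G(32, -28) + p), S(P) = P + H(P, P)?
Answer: 54 + sqrt(55) ≈ 61.416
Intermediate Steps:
p = 83 (p = -1/5*(-415) = 83)
S(P) = P (S(P) = P + 0 = P)
q = sqrt(55) (q = sqrt(-28 + 83) = sqrt(55) ≈ 7.4162)
S(54) + q = 54 + sqrt(55)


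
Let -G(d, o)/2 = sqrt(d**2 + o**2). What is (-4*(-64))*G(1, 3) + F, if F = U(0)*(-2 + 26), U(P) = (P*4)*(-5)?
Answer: -512*sqrt(10) ≈ -1619.1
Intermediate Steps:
U(P) = -20*P (U(P) = (4*P)*(-5) = -20*P)
G(d, o) = -2*sqrt(d**2 + o**2)
F = 0 (F = (-20*0)*(-2 + 26) = 0*24 = 0)
(-4*(-64))*G(1, 3) + F = (-4*(-64))*(-2*sqrt(1**2 + 3**2)) + 0 = 256*(-2*sqrt(1 + 9)) + 0 = 256*(-2*sqrt(10)) + 0 = -512*sqrt(10) + 0 = -512*sqrt(10)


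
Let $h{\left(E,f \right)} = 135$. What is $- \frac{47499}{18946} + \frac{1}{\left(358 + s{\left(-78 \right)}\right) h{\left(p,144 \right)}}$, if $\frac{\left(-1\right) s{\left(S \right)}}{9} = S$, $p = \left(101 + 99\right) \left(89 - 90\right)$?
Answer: $- \frac{3398543977}{1355586300} \approx -2.5071$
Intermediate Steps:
$p = -200$ ($p = 200 \left(-1\right) = -200$)
$s{\left(S \right)} = - 9 S$
$- \frac{47499}{18946} + \frac{1}{\left(358 + s{\left(-78 \right)}\right) h{\left(p,144 \right)}} = - \frac{47499}{18946} + \frac{1}{\left(358 - -702\right) 135} = \left(-47499\right) \frac{1}{18946} + \frac{1}{358 + 702} \cdot \frac{1}{135} = - \frac{47499}{18946} + \frac{1}{1060} \cdot \frac{1}{135} = - \frac{47499}{18946} + \frac{1}{143100} = - \frac{3398543977}{1355586300}$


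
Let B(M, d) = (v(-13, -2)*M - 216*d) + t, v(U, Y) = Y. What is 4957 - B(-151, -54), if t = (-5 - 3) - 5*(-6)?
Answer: -7031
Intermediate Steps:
t = 22 (t = -8 + 30 = 22)
B(M, d) = 22 - 216*d - 2*M (B(M, d) = (-2*M - 216*d) + 22 = (-216*d - 2*M) + 22 = 22 - 216*d - 2*M)
4957 - B(-151, -54) = 4957 - (22 - 216*(-54) - 2*(-151)) = 4957 - (22 + 11664 + 302) = 4957 - 1*11988 = 4957 - 11988 = -7031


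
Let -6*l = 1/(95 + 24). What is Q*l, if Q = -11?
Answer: 11/714 ≈ 0.015406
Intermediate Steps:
l = -1/714 (l = -1/(6*(95 + 24)) = -⅙/119 = -⅙*1/119 = -1/714 ≈ -0.0014006)
Q*l = -11*(-1/714) = 11/714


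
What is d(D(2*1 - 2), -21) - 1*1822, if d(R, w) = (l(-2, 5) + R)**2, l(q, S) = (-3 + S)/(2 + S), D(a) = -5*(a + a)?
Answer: -89274/49 ≈ -1821.9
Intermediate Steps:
D(a) = -10*a
l(q, S) = (-3 + S)/(2 + S)
d(R, w) = (2/7 + R)**2 (d(R, w) = ((-3 + 5)/(2 + 5) + R)**2 = (2/7 + R)**2)
d(D(2*1 - 2), -21) - 1*1822 = (2 + 7*(-10*(2*1 - 2)))**2/49 - 1*1822 = (2 + 7*(-10*(2 - 2)))**2/49 - 1822 = (2 + 7*(-10*0))**2/49 - 1822 = (2 + 7*0)**2/49 - 1822 = (2 + 0)**2/49 - 1822 = (1/49)*2**2 - 1822 = (1/49)*4 - 1822 = 4/49 - 1822 = -89274/49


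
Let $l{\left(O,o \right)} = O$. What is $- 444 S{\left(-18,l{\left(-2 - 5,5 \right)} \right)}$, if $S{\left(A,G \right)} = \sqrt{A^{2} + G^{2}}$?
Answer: $- 444 \sqrt{373} \approx -8575.1$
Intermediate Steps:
$- 444 S{\left(-18,l{\left(-2 - 5,5 \right)} \right)} = - 444 \sqrt{\left(-18\right)^{2} + \left(-2 - 5\right)^{2}} = - 444 \sqrt{324 + \left(-2 - 5\right)^{2}} = - 444 \sqrt{324 + \left(-7\right)^{2}} = - 444 \sqrt{324 + 49} = - 444 \sqrt{373}$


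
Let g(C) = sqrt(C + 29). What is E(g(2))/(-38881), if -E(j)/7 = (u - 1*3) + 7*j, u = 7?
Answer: 28/38881 + 49*sqrt(31)/38881 ≈ 0.0077370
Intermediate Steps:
g(C) = sqrt(29 + C)
E(j) = -28 - 49*j (E(j) = -7*((7 - 1*3) + 7*j) = -7*((7 - 3) + 7*j) = -7*(4 + 7*j) = -28 - 49*j)
E(g(2))/(-38881) = (-28 - 49*sqrt(29 + 2))/(-38881) = (-28 - 49*sqrt(31))*(-1/38881) = 28/38881 + 49*sqrt(31)/38881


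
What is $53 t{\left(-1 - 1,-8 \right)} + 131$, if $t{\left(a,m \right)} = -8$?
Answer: $-293$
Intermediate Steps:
$53 t{\left(-1 - 1,-8 \right)} + 131 = 53 \left(-8\right) + 131 = -424 + 131 = -293$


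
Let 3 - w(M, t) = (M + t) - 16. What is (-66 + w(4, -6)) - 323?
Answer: -368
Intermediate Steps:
w(M, t) = 19 - M - t (w(M, t) = 3 - ((M + t) - 16) = 3 - (-16 + M + t) = 3 + (16 - M - t) = 19 - M - t)
(-66 + w(4, -6)) - 323 = (-66 + (19 - 1*4 - 1*(-6))) - 323 = (-66 + (19 - 4 + 6)) - 323 = (-66 + 21) - 323 = -45 - 323 = -368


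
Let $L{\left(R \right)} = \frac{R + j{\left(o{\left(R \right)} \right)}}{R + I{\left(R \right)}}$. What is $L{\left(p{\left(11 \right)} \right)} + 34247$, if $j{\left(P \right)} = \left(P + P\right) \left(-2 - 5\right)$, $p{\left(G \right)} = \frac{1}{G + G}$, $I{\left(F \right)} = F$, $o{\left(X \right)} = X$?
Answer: $\frac{68481}{2} \approx 34241.0$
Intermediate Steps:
$p{\left(G \right)} = \frac{1}{2 G}$
$j{\left(P \right)} = - 14 P$ ($j{\left(P \right)} = 2 P \left(-7\right) = - 14 P$)
$L{\left(R \right)} = - \frac{13}{2}$ ($L{\left(R \right)} = \frac{R - 14 R}{R + R} = \frac{\left(-13\right) R}{2 R} = - 13 R \frac{1}{2 R} = - \frac{13}{2}$)
$L{\left(p{\left(11 \right)} \right)} + 34247 = - \frac{13}{2} + 34247 = \frac{68481}{2}$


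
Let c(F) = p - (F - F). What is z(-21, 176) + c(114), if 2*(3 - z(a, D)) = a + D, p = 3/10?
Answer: -371/5 ≈ -74.200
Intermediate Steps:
p = 3/10 (p = 3*(⅒) = 3/10 ≈ 0.30000)
c(F) = 3/10 (c(F) = 3/10 - (F - F) = 3/10 - 1*0 = 3/10 + 0 = 3/10)
z(a, D) = 3 - D/2 - a/2 (z(a, D) = 3 - (a + D)/2 = 3 - (D + a)/2 = 3 + (-D/2 - a/2) = 3 - D/2 - a/2)
z(-21, 176) + c(114) = (3 - ½*176 - ½*(-21)) + 3/10 = (3 - 88 + 21/2) + 3/10 = -149/2 + 3/10 = -371/5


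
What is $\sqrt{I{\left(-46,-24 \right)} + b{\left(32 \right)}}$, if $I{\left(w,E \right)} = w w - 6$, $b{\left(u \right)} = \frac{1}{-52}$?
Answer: $\frac{3 \sqrt{158483}}{26} \approx 45.935$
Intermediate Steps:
$b{\left(u \right)} = - \frac{1}{52}$
$I{\left(w,E \right)} = -6 + w^{2}$ ($I{\left(w,E \right)} = w^{2} - 6 = -6 + w^{2}$)
$\sqrt{I{\left(-46,-24 \right)} + b{\left(32 \right)}} = \sqrt{\left(-6 + \left(-46\right)^{2}\right) - \frac{1}{52}} = \sqrt{\left(-6 + 2116\right) - \frac{1}{52}} = \sqrt{2110 - \frac{1}{52}} = \sqrt{\frac{109719}{52}} = \frac{3 \sqrt{158483}}{26}$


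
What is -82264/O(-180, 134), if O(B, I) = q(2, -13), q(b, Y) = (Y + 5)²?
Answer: -10283/8 ≈ -1285.4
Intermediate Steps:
q(b, Y) = (5 + Y)²
O(B, I) = 64 (O(B, I) = (5 - 13)² = (-8)² = 64)
-82264/O(-180, 134) = -82264/64 = -82264*1/64 = -10283/8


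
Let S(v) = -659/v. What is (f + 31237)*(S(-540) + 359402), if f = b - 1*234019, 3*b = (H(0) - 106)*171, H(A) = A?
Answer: -3377340814078/45 ≈ -7.5052e+10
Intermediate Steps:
b = -6042 (b = ((0 - 106)*171)/3 = (-106*171)/3 = (⅓)*(-18126) = -6042)
f = -240061 (f = -6042 - 1*234019 = -6042 - 234019 = -240061)
(f + 31237)*(S(-540) + 359402) = (-240061 + 31237)*(-659/(-540) + 359402) = -208824*(-659*(-1/540) + 359402) = -208824*(659/540 + 359402) = -208824*194077739/540 = -3377340814078/45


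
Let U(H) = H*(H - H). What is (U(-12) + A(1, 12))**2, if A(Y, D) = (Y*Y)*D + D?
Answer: 576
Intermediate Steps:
U(H) = 0 (U(H) = H*0 = 0)
A(Y, D) = D + D*Y**2 (A(Y, D) = Y**2*D + D = D*Y**2 + D = D + D*Y**2)
(U(-12) + A(1, 12))**2 = (0 + 12*(1 + 1**2))**2 = (0 + 12*(1 + 1))**2 = (0 + 12*2)**2 = (0 + 24)**2 = 24**2 = 576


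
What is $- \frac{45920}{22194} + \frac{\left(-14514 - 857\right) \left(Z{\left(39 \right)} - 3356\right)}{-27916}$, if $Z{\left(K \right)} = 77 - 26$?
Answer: $- \frac{564381368395}{309783852} \approx -1821.9$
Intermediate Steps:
$Z{\left(K \right)} = 51$
$- \frac{45920}{22194} + \frac{\left(-14514 - 857\right) \left(Z{\left(39 \right)} - 3356\right)}{-27916} = - \frac{45920}{22194} + \frac{\left(-14514 - 857\right) \left(51 - 3356\right)}{-27916} = \left(-45920\right) \frac{1}{22194} + \left(-15371\right) \left(-3305\right) \left(- \frac{1}{27916}\right) = - \frac{22960}{11097} + 50801155 \left(- \frac{1}{27916}\right) = - \frac{22960}{11097} - \frac{50801155}{27916} = - \frac{564381368395}{309783852}$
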